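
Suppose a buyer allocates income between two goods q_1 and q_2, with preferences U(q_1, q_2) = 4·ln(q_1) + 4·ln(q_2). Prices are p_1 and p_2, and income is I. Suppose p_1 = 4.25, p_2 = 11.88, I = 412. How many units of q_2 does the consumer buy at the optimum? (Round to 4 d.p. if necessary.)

q_2* = 17.3401

MU_q_1/MU_q_2 = (4·q_2)/(4·q_1); tangency sets this equal to p_1/p_2.
So 4·p_2·q_2 = 4·p_1·q_1; combined with the budget, a share 0.5 of income goes to q_1.
Demand: q_1*(p_1,p_2,I) = 0.5·I/p_1 and q_2* = 0.5·I/p_2.
At p_1=4.25, p_2=11.88, I=412: q_2* = 0.5·412/11.88 = 17.3401.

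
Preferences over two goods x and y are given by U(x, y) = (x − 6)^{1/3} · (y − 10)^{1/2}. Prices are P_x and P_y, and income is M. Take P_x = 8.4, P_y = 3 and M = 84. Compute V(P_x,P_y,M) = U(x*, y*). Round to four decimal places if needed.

V = 0.4714

This is Cobb-Douglas in (x−6, y−10): tangency gives 1/3·P_y·(y−10) = 0.5·P_x·(x−6).
After buying the subsistence bundle (6, 10), a share 0.4 of the remaining income goes to x: x* = 6 + 0.4·(M − 6P_x − 10P_y)/P_x.
Discretionary income = 84 − 6·8.4 − 10·3 = 3.6; x* = 6 + 0.4·3.6/8.4 = 6.1714; y* = 10 + 0.6·3.6/3 = 10.72.
Utility at the optimum: U(6.1714, 10.72) = 0.4714.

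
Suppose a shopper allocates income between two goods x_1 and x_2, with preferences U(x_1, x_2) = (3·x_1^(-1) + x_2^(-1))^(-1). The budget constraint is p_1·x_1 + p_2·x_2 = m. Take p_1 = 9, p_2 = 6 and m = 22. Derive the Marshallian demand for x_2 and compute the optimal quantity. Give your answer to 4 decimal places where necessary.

MRS = MU_x_1/MU_x_2 = 3·(x_2/x_1)^(2). Set equal to p_1/p_2.
Hence x_2/x_1 = ((1/3)·p_1/p_2)^(1/(2)), i.e. raised to the 0.5 power.
With the ratio pinned down, the budget gives x_1* = m/(p_1 + p_2·(x_2/x_1)) and x_2* = (x_2/x_1)·x_1*.
Numerically x_2/x_1 = 0.707107, so x_1* = 22/(9 + 6·0.707107) = 1.6613 and x_2* = 0.707107·1.6613 = 1.1747.

x_2* = 1.1747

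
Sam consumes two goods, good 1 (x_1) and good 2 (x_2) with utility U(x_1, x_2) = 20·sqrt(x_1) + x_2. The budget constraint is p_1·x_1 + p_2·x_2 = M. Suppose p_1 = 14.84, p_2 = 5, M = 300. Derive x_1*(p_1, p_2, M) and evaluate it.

Utility is quasi-linear in x_2; the FOC for x_1 is 10/√x_1 = p_1/p_2.
Thus x_1* = (10·p_2/p_1)² — independent of M — with the rest of income spent on x_2.
Plugging in: x_1* = (10·5/14.84)² = 11.352.

x_1* = 11.352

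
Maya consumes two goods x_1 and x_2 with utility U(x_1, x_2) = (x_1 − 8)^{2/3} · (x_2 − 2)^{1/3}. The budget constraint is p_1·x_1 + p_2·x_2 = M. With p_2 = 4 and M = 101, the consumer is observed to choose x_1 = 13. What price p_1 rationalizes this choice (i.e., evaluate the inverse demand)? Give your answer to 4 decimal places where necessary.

MRS = 2·(x_2−2)/(x_1−8). Tangency with p_1/p_2 gives x_2−2 = (1/2)·(p_1/p_2)·(x_1−8).
After buying the subsistence bundle (8, 2), a share 2/3 of the remaining income goes to x_1: x_1* = 8 + 2/3·(M − 8p_1 − 2p_2)/p_1.
Set x_1* = 13 in the demand function and solve for p_1: p_1 = 6.

p_1 = 6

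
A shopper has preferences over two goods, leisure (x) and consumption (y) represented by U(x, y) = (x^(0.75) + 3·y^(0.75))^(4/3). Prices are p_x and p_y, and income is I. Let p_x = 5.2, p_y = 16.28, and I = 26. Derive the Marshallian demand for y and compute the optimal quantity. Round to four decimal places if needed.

MU_x ∝ x^(-0.25), MU_y ∝ 3·y^(-0.25), so MRS = (1/3)·(y/x)^(0.25) = p_x/p_y.
Solve for the ratio: y/x = [3·p_x/p_y]^(4).
With the ratio pinned down, the budget gives x* = I/(p_x + p_y·(y/x)) and y* = (y/x)·x*.
Numerically y/x = 0.843103, so x* = 26/(5.2 + 16.28·0.843103) = 1.3738 and y* = 0.843103·1.3738 = 1.1582.

y* = 1.1582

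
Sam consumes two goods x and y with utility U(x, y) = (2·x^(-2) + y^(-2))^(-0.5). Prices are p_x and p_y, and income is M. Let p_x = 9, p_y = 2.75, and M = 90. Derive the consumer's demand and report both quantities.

From the CES first-order condition, 2·(y/x)^(3) = p_x/p_y.
Hence y/x = ((1/2)·p_x/p_y)^(1/(3)), i.e. raised to the 1/3 power.
With the ratio pinned down, the budget gives x* = M/(p_x + p_y·(y/x)) and y* = (y/x)·x*.
Numerically y/x = 1.178401, so x* = 90/(9 + 2.75·1.178401) = 7.3526 and y* = 1.178401·7.3526 = 8.6643.

x* = 7.3526, y* = 8.6643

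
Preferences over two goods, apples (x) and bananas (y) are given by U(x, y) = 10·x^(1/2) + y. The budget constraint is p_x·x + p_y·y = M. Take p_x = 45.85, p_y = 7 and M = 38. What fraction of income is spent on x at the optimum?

share on x = 0.7031

Solve: √x = 5·p_y/p_x, so x*(p_x,p_y) = (5·p_y/p_x)², and y* = (M − p_x·x*)/p_y.
Plugging in: x* = (5·7/45.85)² = 0.5827, y* = 1.6118.
Expenditure on x: 45.85·0.5827 = 26.7176; share = 0.7031.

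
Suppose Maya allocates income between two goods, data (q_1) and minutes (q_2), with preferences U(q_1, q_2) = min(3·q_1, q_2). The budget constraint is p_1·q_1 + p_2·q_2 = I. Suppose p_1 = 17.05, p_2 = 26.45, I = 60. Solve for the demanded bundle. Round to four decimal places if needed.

With perfect complements, no substitution: consume in ratio q_1:q_2 = 1:3.
Budget: p_1·q_1 + p_2·3·q_1 = I, so (p_1 + 3·p_2)·q_1 = I.
Demand: q_1*(p_1,p_2,I) = I/(p_1 + 3·p_2), q_2* = 3·I/(p_1 + 3·p_2).
Here 17.05 + 3·26.45 = 96.4, giving q_1* = 0.6224 and q_2* = 1.8672.

q_1* = 0.6224, q_2* = 1.8672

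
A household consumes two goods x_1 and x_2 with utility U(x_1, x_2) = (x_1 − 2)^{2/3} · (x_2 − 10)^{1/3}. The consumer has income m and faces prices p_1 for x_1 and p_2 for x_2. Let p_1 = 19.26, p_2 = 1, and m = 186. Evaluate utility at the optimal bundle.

MRS = 2·(x_2−10)/(x_1−2). Tangency with p_1/p_2 gives x_2−10 = (1/2)·(p_1/p_2)·(x_1−2).
After buying the subsistence bundle (2, 10), a share 2/3 of the remaining income goes to x_1: x_1* = 2 + 2/3·(m − 2p_1 − 10p_2)/p_1.
Discretionary income = 186 − 2·19.26 − 10·1 = 137.48; x_1* = 2 + 2/3·137.48/19.26 = 6.7587; x_2* = 10 + 1/3·137.48/1 = 55.8267.
Utility at the optimum: U(6.7587, 55.8267) = 10.1244.

V = 10.1244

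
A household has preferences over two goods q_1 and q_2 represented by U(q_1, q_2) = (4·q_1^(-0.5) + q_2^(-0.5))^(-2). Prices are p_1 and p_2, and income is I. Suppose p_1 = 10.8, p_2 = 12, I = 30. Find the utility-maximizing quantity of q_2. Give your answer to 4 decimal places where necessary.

MU_q_1 ∝ 4·q_1^(-1.5), MU_q_2 ∝ q_2^(-1.5), so MRS = 4·(q_2/q_1)^(1.5) = p_1/p_2.
Solve for the ratio: q_2/q_1 = [(1/4)·p_1/p_2]^(2/3).
Substitute q_2 = (q_2/q_1)·q_1 into the budget: q_1* = I/(p_1 + p_2·(q_2/q_1)).
Numerically q_2/q_1 = 0.369932, so q_1* = 30/(10.8 + 12·0.369932) = 1.9686 and q_2* = 0.369932·1.9686 = 0.7283.

q_2* = 0.7283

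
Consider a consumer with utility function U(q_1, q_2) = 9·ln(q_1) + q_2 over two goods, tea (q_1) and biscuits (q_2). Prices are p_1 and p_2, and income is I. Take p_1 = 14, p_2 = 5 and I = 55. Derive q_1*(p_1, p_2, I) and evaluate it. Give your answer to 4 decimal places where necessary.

q_1* = 3.2143

MU_q_1 = 9/q_1, MU_q_2 = 1. Tangency: 9/q_1 = p_1/p_2.
So q_1*(p_1,p_2) = 9·p_2/p_1, independent of income; and q_2* = (I − 9·p_2)/p_2.
At the given prices: q_1* = 9·5/14 = 3.2143.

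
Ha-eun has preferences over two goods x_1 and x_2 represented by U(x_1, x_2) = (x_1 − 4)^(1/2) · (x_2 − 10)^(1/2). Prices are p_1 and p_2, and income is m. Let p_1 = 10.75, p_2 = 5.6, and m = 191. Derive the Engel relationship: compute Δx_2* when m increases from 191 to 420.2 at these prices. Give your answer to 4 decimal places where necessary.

Δx_2* = 20.4643

MRS = (x_2−10)/(x_1−4). Tangency with p_1/p_2 gives x_2−10 = (p_1/p_2)·(x_1−4).
After buying the subsistence bundle (4, 10), a share 0.5 of the remaining income goes to x_1: x_1* = 4 + 0.5·(m − 4p_1 − 10p_2)/p_1.
Discretionary income = 191 − 4·10.75 − 10·5.6 = 92; x_2* = 10 + 0.5·92/5.6 = 18.2143.
At m' = 420.2: x_2* = 38.6786. Change: 38.6786 − 18.2143 = 20.4643.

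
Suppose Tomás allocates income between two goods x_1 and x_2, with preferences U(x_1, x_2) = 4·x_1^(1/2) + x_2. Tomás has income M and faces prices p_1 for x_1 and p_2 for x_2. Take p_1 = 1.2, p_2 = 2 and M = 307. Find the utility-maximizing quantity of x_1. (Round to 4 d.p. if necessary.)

x_1* = 11.1111

Set MRS = p_1/p_2: 2·x_1^(−1/2) = p_1/p_2.
Thus x_1* = (2·p_2/p_1)² — independent of M — with the rest of income spent on x_2.
Plugging in: x_1* = (2·2/1.2)² = 11.1111.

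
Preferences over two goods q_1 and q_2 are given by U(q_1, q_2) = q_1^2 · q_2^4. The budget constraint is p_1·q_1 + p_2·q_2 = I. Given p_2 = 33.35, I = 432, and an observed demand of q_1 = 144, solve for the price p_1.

p_1 = 1

Tangency: MRS = (1/2)·q_2/q_1 = p_1/p_2.
So 2·p_2·q_2 = 4·p_1·q_1; combined with the budget, a share 1/3 of income goes to q_1.
Demand: q_1*(p_1,p_2,I) = 1/3·I/p_1 and q_2* = 2/3·I/p_2.
Set q_1* = 144 in the demand function and solve for p_1: p_1 = 1.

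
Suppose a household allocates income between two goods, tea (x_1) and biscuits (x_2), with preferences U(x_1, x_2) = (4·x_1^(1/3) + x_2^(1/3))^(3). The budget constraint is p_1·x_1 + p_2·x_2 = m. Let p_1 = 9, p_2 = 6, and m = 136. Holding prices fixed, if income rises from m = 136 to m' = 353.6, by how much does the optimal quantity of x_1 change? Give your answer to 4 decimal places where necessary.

Δx_1* = 20.9678

MU_x_1 ∝ 4·x_1^(-2/3), MU_x_2 ∝ x_2^(-2/3), so MRS = 4·(x_2/x_1)^(2/3) = p_1/p_2.
Solve for the ratio: x_2/x_1 = [(1/4)·p_1/p_2]^(1.5).
Substitute x_2 = (x_2/x_1)·x_1 into the budget: x_1* = m/(p_1 + p_2·(x_2/x_1)).
Numerically x_2/x_1 = 0.22964, so x_1* = 136/(9 + 6·0.22964) = 13.1048.
At m' = 353.6: x_1* = 34.0726. Change: 34.0726 − 13.1048 = 20.9678.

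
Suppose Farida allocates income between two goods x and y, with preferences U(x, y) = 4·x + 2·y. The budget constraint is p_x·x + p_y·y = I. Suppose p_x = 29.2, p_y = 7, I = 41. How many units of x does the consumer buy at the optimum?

Linear utility — the consumer picks whichever good has higher MU/price: 4/29.2 = 0.137 vs 2/7 = 0.2857.
y gives more utility per dollar, so spend all income on y: y* = I/p_y, x* = 0.
Numerically: x* = 0, y* = 5.8571.

x* = 0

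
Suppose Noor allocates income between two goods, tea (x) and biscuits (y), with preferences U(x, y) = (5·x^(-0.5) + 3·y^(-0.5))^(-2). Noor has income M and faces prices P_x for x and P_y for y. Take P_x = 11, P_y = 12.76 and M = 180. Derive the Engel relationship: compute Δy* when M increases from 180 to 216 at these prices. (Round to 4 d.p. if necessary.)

MU_x ∝ 5·x^(-1.5), MU_y ∝ 3·y^(-1.5), so MRS = (5/3)·(y/x)^(1.5) = P_x/P_y.
Solve for the ratio: y/x = [(3/5)·P_x/P_y]^(2/3).
With the ratio pinned down, the budget gives x* = M/(P_x + P_y·(y/x)) and y* = (y/x)·x*.
Numerically y/x = 0.64436, so x* = 180/(11 + 12.76·0.64436) = 9.3643 and y* = 0.64436·9.3643 = 6.034.
At M' = 216: y* = 7.2407. Change: 7.2407 − 6.034 = 1.2068.

Δy* = 1.2068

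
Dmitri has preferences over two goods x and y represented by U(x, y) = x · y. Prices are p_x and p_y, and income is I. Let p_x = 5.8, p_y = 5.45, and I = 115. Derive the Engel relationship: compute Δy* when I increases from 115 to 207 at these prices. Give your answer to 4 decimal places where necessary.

Demand: x*(p_x,p_y,I) = 0.5·I/p_x and y* = 0.5·I/p_y.
At p_x=5.8, p_y=5.45, I=115: y* = 0.5·115/5.45 = 10.5505.
At I' = 207: y* = 18.9908. Change: 18.9908 − 10.5505 = 8.4404.

Δy* = 8.4404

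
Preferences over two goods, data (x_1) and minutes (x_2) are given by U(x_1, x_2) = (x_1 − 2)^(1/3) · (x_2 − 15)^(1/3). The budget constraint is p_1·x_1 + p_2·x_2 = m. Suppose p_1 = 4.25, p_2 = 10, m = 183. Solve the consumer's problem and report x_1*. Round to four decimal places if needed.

x_1* = 4.8824

MRS = (x_2−15)/(x_1−2). Tangency with p_1/p_2 gives x_2−15 = (p_1/p_2)·(x_1−2).
After buying the subsistence bundle (2, 15), a share 0.5 of the remaining income goes to x_1: x_1* = 2 + 0.5·(m − 2p_1 − 15p_2)/p_1.
Discretionary income = 183 − 2·4.25 − 15·10 = 24.5; x_1* = 2 + 0.5·24.5/4.25 = 4.8824.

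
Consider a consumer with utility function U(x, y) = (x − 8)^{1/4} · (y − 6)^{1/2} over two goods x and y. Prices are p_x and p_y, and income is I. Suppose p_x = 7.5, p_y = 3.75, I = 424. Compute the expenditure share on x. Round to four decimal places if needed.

share on x = 0.41

This is Cobb-Douglas in (x−8, y−6): tangency gives 0.25·p_y·(y−6) = 0.5·p_x·(x−8).
Substituting into the budget: x* = 8 + 1/3·(I − 8·p_x − 6·p_y)/p_x, and y* = 6 + 2/3·(…)/p_y.
Discretionary income = 424 − 8·7.5 − 6·3.75 = 341.5; x* = 8 + 1/3·341.5/7.5 = 23.1778; y* = 6 + 2/3·341.5/3.75 = 66.7111.
Expenditure on x: 7.5·23.1778 = 173.8333; share = 0.41.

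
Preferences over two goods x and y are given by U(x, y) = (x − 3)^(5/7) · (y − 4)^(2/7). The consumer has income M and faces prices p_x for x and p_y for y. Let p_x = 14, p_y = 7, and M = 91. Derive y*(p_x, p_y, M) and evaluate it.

Let x' = x−3, y' = y−4. MRS = (5/2)·y'/x' = p_x/p_y.
Substituting into the budget: x* = 3 + 5/7·(M − 3·p_x − 4·p_y)/p_x, and y* = 4 + 2/7·(…)/p_y.
Discretionary income = 91 − 3·14 − 4·7 = 21; y* = 4 + 2/7·21/7 = 4.8571.

y* = 4.8571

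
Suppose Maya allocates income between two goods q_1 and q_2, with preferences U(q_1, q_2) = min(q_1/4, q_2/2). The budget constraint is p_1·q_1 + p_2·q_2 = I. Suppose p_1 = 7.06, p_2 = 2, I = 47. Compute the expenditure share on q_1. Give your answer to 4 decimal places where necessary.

With perfect complements, no substitution: consume in ratio q_1:q_2 = 4:2.
Budget: p_1·q_1 + p_2·(1/2)·q_1 = I, so (4·p_1 + 2·p_2)·q_1 = 4·I.
Demand: q_1*(p_1,p_2,I) = 4·I/(4·p_1 + 2·p_2), q_2* = 2·I/(4·p_1 + 2·p_2).
Here 4·7.06 + 2·2 = 32.24, giving q_1* = 5.8313 and q_2* = 2.9156.
Expenditure on q_1: 7.06·5.8313 = 41.1687; share = 0.8759.

share on q_1 = 0.8759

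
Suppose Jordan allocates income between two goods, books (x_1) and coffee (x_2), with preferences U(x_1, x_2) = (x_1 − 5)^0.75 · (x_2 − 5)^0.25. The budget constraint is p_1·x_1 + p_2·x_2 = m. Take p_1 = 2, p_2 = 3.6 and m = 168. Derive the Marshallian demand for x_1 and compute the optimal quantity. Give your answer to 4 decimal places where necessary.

Let x_1' = x_1−5, x_2' = x_2−5. MRS = 3·x_2'/x_1' = p_1/p_2.
After buying the subsistence bundle (5, 5), a share 0.75 of the remaining income goes to x_1: x_1* = 5 + 0.75·(m − 5p_1 − 5p_2)/p_1.
Discretionary income = 168 − 5·2 − 5·3.6 = 140; x_1* = 5 + 0.75·140/2 = 57.5.

x_1* = 57.5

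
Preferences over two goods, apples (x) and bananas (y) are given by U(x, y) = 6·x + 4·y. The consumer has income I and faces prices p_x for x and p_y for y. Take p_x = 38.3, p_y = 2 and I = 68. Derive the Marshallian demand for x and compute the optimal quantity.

Linear utility — the consumer picks whichever good has higher MU/price: 6/38.3 = 0.1567 vs 4/2 = 2.
y gives more utility per dollar, so spend all income on y: y* = I/p_y, x* = 0.
Numerically: x* = 0, y* = 34.

x* = 0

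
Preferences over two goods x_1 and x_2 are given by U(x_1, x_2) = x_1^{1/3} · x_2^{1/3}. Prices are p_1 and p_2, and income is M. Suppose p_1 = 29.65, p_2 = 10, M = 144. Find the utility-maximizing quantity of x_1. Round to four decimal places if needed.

Tangency: MRS = x_2/x_1 = p_1/p_2.
So 1/3·p_2·x_2 = 1/3·p_1·x_1; combined with the budget, a share 0.5 of income goes to x_1.
Demand: x_1*(p_1,p_2,M) = 0.5·M/p_1 and x_2* = 0.5·M/p_2.
At p_1=29.65, p_2=10, M=144: x_1* = 0.5·144/29.65 = 2.4283.

x_1* = 2.4283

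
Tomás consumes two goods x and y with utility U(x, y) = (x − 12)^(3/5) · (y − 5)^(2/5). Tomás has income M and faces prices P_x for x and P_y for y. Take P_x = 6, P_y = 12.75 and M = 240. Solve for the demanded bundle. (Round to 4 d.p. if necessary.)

This is Cobb-Douglas in (x−12, y−5): tangency gives 0.6·P_y·(y−5) = 0.4·P_x·(x−12).
After buying the subsistence bundle (12, 5), a share 0.6 of the remaining income goes to x: x* = 12 + 0.6·(M − 12P_x − 5P_y)/P_x.
Discretionary income = 240 − 12·6 − 5·12.75 = 104.25; x* = 12 + 0.6·104.25/6 = 22.425; y* = 5 + 0.4·104.25/12.75 = 8.2706.

x* = 22.425, y* = 8.2706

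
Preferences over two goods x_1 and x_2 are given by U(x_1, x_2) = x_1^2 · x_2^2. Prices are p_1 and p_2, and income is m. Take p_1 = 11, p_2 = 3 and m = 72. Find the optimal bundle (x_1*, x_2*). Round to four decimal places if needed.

x_1* = 3.2727, x_2* = 12

Demand: x_1*(p_1,p_2,m) = 0.5·m/p_1 and x_2* = 0.5·m/p_2.
At p_1=11, p_2=3, m=72: x_1* = 0.5·72/11 = 3.2727, x_2* = 12.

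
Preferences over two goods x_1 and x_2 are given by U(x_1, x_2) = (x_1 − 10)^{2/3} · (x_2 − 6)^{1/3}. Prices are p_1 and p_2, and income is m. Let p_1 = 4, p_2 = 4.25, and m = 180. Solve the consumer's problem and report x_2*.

MRS = 2·(x_2−6)/(x_1−10). Tangency with p_1/p_2 gives x_2−6 = (1/2)·(p_1/p_2)·(x_1−10).
After buying the subsistence bundle (10, 6), a share 2/3 of the remaining income goes to x_1: x_1* = 10 + 2/3·(m − 10p_1 − 6p_2)/p_1.
Discretionary income = 180 − 10·4 − 6·4.25 = 114.5; x_2* = 6 + 1/3·114.5/4.25 = 14.9804.

x_2* = 14.9804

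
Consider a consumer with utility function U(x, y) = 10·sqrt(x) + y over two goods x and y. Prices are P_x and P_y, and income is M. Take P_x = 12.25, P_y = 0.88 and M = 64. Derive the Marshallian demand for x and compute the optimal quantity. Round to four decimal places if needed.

x* = 0.129

Utility is quasi-linear in y; the FOC for x is 5/√x = P_x/P_y.
Solve: √x = 5·P_y/P_x, so x*(P_x,P_y) = (5·P_y/P_x)², and y* = (M − P_x·x*)/P_y.
Plugging in: x* = (5·0.88/12.25)² = 0.129.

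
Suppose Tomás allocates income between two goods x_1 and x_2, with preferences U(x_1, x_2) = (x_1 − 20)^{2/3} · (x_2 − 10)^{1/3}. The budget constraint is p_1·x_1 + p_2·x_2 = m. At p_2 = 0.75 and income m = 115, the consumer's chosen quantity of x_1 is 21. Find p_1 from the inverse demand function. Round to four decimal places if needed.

p_1 = 5

Let x_1' = x_1−20, x_2' = x_2−10. MRS = 2·x_2'/x_1' = p_1/p_2.
After buying the subsistence bundle (20, 10), a share 2/3 of the remaining income goes to x_1: x_1* = 20 + 2/3·(m − 20p_1 − 10p_2)/p_1.
Set x_1* = 21 in the demand function and solve for p_1: p_1 = 5.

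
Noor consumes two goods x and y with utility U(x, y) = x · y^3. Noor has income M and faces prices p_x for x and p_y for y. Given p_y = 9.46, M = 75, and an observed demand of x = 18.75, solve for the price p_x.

p_x = 1

MU_x/MU_y = (y)/(3·x); tangency sets this equal to p_x/p_y.
So p_y·y = 3·p_x·x; combined with the budget, a share 0.25 of income goes to x.
Demand: x*(p_x,p_y,M) = 0.25·M/p_x and y* = 0.75·M/p_y.
Set x* = 18.75 in the demand function and solve for p_x: p_x = 1.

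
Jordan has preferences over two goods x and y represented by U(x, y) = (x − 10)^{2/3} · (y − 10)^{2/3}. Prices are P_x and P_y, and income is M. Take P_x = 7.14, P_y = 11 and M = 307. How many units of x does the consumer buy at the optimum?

After buying the subsistence bundle (10, 10), a share 0.5 of the remaining income goes to x: x* = 10 + 0.5·(M − 10P_x − 10P_y)/P_x.
Discretionary income = 307 − 10·7.14 − 10·11 = 125.6; x* = 10 + 0.5·125.6/7.14 = 18.7955.

x* = 18.7955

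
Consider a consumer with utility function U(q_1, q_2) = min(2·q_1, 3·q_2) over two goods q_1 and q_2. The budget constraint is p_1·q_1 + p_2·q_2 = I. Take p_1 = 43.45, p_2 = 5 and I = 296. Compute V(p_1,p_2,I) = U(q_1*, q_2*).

Demand: q_1*(p_1,p_2,I) = 3·I/(3·p_1 + 2·p_2), q_2* = 2·I/(3·p_1 + 2·p_2).
Here 3·43.45 + 2·5 = 140.35, giving q_1* = 6.327 and q_2* = 4.218.
Utility at the optimum: U(6.327, 4.218) = 12.6541.

V = 12.6541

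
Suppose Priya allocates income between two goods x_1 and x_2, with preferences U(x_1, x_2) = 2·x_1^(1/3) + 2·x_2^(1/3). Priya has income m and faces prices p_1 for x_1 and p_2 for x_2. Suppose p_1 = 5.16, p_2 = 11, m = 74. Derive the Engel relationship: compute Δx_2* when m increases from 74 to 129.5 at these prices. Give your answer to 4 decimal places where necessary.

Δx_2* = 2.0509

MU_x_1 ∝ 2·x_1^(-2/3), MU_x_2 ∝ 2·x_2^(-2/3), so MRS = (x_2/x_1)^(2/3) = p_1/p_2.
Solve for the ratio: x_2/x_1 = [p_1/p_2]^(1.5).
Substitute x_2 = (x_2/x_1)·x_1 into the budget: x_1* = m/(p_1 + p_2·(x_2/x_1)).
Numerically x_2/x_1 = 0.321281, so x_1* = 74/(5.16 + 11·0.321281) = 8.5115 and x_2* = 0.321281·8.5115 = 2.7346.
At m' = 129.5: x_2* = 4.7855. Change: 4.7855 − 2.7346 = 2.0509.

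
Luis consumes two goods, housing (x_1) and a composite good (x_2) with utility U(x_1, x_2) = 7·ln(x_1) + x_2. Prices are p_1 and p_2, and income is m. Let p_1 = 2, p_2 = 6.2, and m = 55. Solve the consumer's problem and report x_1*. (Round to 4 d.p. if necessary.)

x_1* = 21.7

MU_x_1 = 7/x_1, MU_x_2 = 1. Tangency: 7/x_1 = p_1/p_2.
So x_1*(p_1,p_2) = 7·p_2/p_1, independent of income; and x_2* = (m − 7·p_2)/p_2.
At the given prices: x_1* = 7·6.2/2 = 21.7.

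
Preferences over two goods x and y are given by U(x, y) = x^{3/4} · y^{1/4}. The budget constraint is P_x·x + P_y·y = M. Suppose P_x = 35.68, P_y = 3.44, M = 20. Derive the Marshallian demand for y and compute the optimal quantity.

Demand: x*(P_x,P_y,M) = 0.75·M/P_x and y* = 0.25·M/P_y.
At P_x=35.68, P_y=3.44, M=20: y* = 0.25·20/3.44 = 1.4535.

y* = 1.4535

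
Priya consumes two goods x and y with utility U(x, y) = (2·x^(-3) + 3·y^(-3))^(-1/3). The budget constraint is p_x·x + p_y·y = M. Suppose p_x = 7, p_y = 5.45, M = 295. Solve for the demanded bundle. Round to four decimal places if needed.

MU_x ∝ 2·x^(-4), MU_y ∝ 3·y^(-4), so MRS = (2/3)·(y/x)^(4) = p_x/p_y.
Hence y/x = ((3/2)·p_x/p_y)^(1/(4)), i.e. raised to the 0.25 power.
With the ratio pinned down, the budget gives x* = M/(p_x + p_y·(y/x)) and y* = (y/x)·x*.
Numerically y/x = 1.178144, so x* = 295/(7 + 5.45·1.178144) = 21.9807 and y* = 1.178144·21.9807 = 25.8964.

x* = 21.9807, y* = 25.8964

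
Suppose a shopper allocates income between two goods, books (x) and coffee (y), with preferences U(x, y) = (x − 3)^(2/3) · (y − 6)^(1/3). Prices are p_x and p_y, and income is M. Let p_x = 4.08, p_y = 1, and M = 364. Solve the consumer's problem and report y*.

Let x' = x−3, y' = y−6. MRS = 2·y'/x' = p_x/p_y.
After buying the subsistence bundle (3, 6), a share 2/3 of the remaining income goes to x: x* = 3 + 2/3·(M − 3p_x − 6p_y)/p_x.
Discretionary income = 364 − 3·4.08 − 6·1 = 345.76; y* = 6 + 1/3·345.76/1 = 121.2533.

y* = 121.2533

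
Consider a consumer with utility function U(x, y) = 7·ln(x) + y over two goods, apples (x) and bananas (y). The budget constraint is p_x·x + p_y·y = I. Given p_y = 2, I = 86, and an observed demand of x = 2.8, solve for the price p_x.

p_x = 5

Set MRS = p_x/p_y: (7/x)/1 = p_x/p_y.
So x*(p_x,p_y) = 7·p_y/p_x, independent of income; and y* = (I − 7·p_y)/p_y.
Set x* = 2.8 in the demand function and solve for p_x: p_x = 5.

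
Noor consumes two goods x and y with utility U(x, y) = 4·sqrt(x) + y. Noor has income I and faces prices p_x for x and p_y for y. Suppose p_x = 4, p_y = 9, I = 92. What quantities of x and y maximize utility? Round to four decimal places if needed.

x* = 20.25, y* = 1.2222

Set MRS = p_x/p_y: 2·x^(−1/2) = p_x/p_y.
Thus x* = (2·p_y/p_x)² — independent of I — with the rest of income spent on y.
Plugging in: x* = (2·9/4)² = 20.25, y* = 1.2222.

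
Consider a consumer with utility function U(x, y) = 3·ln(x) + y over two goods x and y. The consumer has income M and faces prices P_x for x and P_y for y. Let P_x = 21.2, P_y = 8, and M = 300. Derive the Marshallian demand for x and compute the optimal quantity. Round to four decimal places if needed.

x* = 1.1321

So x*(P_x,P_y) = 3·P_y/P_x, independent of income; and y* = (M − 3·P_y)/P_y.
At the given prices: x* = 3·8/21.2 = 1.1321.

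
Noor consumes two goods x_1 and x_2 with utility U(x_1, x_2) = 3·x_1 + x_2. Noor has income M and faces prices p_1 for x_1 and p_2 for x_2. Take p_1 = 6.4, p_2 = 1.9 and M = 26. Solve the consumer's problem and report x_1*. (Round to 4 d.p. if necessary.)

x_1* = 0

Perfect substitutes: compare marginal utility per dollar. 3/p_1 vs 1/p_2 → 0.4688 vs 0.5263.
x_2 gives more utility per dollar, so spend all income on x_2: x_2* = M/p_2, x_1* = 0.
Numerically: x_1* = 0, x_2* = 13.6842.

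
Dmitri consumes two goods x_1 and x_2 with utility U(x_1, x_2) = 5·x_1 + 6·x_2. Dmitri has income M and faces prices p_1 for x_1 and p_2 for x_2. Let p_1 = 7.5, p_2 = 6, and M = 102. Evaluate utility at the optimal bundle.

x_2 gives more utility per dollar, so spend all income on x_2: x_2* = M/p_2, x_1* = 0.
Numerically: x_1* = 0, x_2* = 17.
Utility at the optimum: U(0, 17) = 102.

V = 102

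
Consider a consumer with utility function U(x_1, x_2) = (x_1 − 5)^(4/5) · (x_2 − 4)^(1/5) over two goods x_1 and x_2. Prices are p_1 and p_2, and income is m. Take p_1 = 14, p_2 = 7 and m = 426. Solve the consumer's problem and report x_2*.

x_2* = 13.3714

Let x_1' = x_1−5, x_2' = x_2−4. MRS = 4·x_2'/x_1' = p_1/p_2.
Substituting into the budget: x_1* = 5 + 0.8·(m − 5·p_1 − 4·p_2)/p_1, and x_2* = 4 + 0.2·(…)/p_2.
Discretionary income = 426 − 5·14 − 4·7 = 328; x_2* = 4 + 0.2·328/7 = 13.3714.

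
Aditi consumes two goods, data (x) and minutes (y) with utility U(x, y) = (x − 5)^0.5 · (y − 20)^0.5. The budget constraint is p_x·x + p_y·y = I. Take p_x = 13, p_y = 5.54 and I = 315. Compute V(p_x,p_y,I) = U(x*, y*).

V = 8.2013

MRS = (y−20)/(x−5). Tangency with p_x/p_y gives y−20 = (p_x/p_y)·(x−5).
Substituting into the budget: x* = 5 + 0.5·(I − 5·p_x − 20·p_y)/p_x, and y* = 20 + 0.5·(…)/p_y.
Discretionary income = 315 − 5·13 − 20·5.54 = 139.2; x* = 5 + 0.5·139.2/13 = 10.3538; y* = 20 + 0.5·139.2/5.54 = 32.5632.
Utility at the optimum: U(10.3538, 32.5632) = 8.2013.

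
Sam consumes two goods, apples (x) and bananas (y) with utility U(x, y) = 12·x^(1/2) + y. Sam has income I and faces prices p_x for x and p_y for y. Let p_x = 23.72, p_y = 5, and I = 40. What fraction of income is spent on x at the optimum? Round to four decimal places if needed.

MU_x = 6/√x, MU_y = 1. Tangency: 6/√x = p_x/p_y.
Thus x* = (6·p_y/p_x)² — independent of I — with the rest of income spent on y.
Plugging in: x* = (6·5/23.72)² = 1.5996, y* = 0.4115.
Expenditure on x: 23.72·1.5996 = 37.9427; share = 0.9486.

share on x = 0.9486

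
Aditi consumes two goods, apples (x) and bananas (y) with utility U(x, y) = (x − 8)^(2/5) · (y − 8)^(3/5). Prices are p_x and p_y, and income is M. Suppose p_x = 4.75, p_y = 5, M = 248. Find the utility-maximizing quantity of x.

x* = 22.3158

This is Cobb-Douglas in (x−8, y−8): tangency gives 0.4·p_y·(y−8) = 0.6·p_x·(x−8).
After buying the subsistence bundle (8, 8), a share 0.4 of the remaining income goes to x: x* = 8 + 0.4·(M − 8p_x − 8p_y)/p_x.
Discretionary income = 248 − 8·4.75 − 8·5 = 170; x* = 8 + 0.4·170/4.75 = 22.3158.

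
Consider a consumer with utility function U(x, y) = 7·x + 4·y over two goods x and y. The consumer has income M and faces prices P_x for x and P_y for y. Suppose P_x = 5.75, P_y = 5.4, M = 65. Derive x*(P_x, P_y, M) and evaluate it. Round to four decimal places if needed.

Perfect substitutes: compare marginal utility per dollar. 7/P_x vs 4/P_y → 1.2174 vs 0.7407.
x gives more utility per dollar, so spend all income on x: x* = M/P_x, y* = 0.
Numerically: x* = 11.3043, y* = 0.

x* = 11.3043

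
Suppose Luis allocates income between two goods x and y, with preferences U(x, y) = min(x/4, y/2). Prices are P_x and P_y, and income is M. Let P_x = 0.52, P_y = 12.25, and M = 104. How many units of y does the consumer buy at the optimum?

Leontief preferences: the optimum is at the kink where x/4 = y/2, i.e. y = (1/2)·x.
Budget: P_x·x + P_y·(1/2)·x = M, so (4·P_x + 2·P_y)·x = 4·M.
Demand: x*(P_x,P_y,M) = 4·M/(4·P_x + 2·P_y), y* = 2·M/(4·P_x + 2·P_y).
Here 4·0.52 + 2·12.25 = 26.58, giving y* = 7.8254.

y* = 7.8254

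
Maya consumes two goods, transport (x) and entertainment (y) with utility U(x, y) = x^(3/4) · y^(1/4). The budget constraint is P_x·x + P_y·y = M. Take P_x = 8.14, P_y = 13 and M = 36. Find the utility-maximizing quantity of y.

At P_x=8.14, P_y=13, M=36: y* = 0.25·36/13 = 0.6923.

y* = 0.6923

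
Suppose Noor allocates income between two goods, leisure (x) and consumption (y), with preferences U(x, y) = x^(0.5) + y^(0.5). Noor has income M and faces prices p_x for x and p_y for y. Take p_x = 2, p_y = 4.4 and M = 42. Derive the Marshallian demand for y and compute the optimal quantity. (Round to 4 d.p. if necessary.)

From the CES first-order condition, (y/x)^(0.5) = p_x/p_y.
Solve for the ratio: y/x = [p_x/p_y]^(2).
With the ratio pinned down, the budget gives x* = M/(p_x + p_y·(y/x)) and y* = (y/x)·x*.
Numerically y/x = 0.206612, so x* = 42/(2 + 4.4·0.206612) = 14.4375 and y* = 0.206612·14.4375 = 2.983.

y* = 2.983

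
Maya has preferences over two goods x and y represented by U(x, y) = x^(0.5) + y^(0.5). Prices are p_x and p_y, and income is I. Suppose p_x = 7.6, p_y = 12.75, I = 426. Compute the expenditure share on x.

share on x = 0.6265

Numerically y/x = 0.355309, so x* = 426/(7.6 + 12.75·0.355309) = 35.119 and y* = 0.355309·35.119 = 12.4781.
Expenditure on x: 7.6·35.119 = 266.9042; share = 0.6265.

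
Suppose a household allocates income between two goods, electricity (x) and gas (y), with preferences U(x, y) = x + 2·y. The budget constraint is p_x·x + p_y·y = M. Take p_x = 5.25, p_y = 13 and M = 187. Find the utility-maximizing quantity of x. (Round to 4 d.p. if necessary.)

x* = 35.619

Linear utility — the consumer picks whichever good has higher MU/price: 1/5.25 = 0.1905 vs 2/13 = 0.1538.
x gives more utility per dollar, so spend all income on x: x* = M/p_x, y* = 0.
Numerically: x* = 35.619, y* = 0.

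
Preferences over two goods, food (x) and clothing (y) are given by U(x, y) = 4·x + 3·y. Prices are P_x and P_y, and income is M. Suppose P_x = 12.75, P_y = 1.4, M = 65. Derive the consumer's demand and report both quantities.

x* = 0, y* = 46.4286

Linear utility — the consumer picks whichever good has higher MU/price: 4/12.75 = 0.3137 vs 3/1.4 = 2.1429.
y gives more utility per dollar, so spend all income on y: y* = M/P_y, x* = 0.
Numerically: x* = 0, y* = 46.4286.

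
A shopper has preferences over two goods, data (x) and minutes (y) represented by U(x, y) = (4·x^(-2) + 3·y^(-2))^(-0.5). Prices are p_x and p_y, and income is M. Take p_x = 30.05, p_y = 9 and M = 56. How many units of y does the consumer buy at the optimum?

y* = 1.799

From the CES first-order condition, (4/3)·(y/x)^(3) = p_x/p_y.
Hence y/x = ((3/4)·p_x/p_y)^(1/(3)), i.e. raised to the 1/3 power.
Substitute y = (y/x)·x into the budget: x* = M/(p_x + p_y·(y/x)).
Numerically y/x = 1.357962, so x* = 56/(30.05 + 9·1.357962) = 1.3248 and y* = 1.357962·1.3248 = 1.799.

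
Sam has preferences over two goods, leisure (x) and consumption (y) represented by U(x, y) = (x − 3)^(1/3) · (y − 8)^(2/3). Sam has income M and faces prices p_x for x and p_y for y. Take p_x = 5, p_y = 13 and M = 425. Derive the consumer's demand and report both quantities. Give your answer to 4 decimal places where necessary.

x* = 23.4, y* = 23.6923

This is Cobb-Douglas in (x−3, y−8): tangency gives 1/3·p_y·(y−8) = 2/3·p_x·(x−3).
Substituting into the budget: x* = 3 + 1/3·(M − 3·p_x − 8·p_y)/p_x, and y* = 8 + 2/3·(…)/p_y.
Discretionary income = 425 − 3·5 − 8·13 = 306; x* = 3 + 1/3·306/5 = 23.4; y* = 8 + 2/3·306/13 = 23.6923.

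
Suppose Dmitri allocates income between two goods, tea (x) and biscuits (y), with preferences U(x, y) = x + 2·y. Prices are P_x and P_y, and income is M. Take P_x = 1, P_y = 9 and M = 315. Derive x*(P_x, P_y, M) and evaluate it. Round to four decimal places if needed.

x* = 315

Perfect substitutes: compare marginal utility per dollar. 1/P_x vs 2/P_y → 1 vs 0.2222.
x gives more utility per dollar, so spend all income on x: x* = M/P_x, y* = 0.
Numerically: x* = 315, y* = 0.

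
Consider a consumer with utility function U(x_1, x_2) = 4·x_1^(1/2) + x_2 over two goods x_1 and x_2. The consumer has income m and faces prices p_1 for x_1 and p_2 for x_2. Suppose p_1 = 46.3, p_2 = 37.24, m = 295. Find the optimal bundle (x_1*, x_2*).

Set MRS = p_1/p_2: 2·x_1^(−1/2) = p_1/p_2.
Thus x_1* = (2·p_2/p_1)² — independent of m — with the rest of income spent on x_2.
Plugging in: x_1* = (2·37.24/46.3)² = 2.5877, x_2* = 4.7043.

x_1* = 2.5877, x_2* = 4.7043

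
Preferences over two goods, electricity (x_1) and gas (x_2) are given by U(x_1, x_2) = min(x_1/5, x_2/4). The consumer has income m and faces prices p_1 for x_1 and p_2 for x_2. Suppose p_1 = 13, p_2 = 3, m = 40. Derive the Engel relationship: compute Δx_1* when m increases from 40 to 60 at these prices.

Δx_1* = 1.2987

Here 5·13 + 4·3 = 77, giving x_1* = 2.5974.
At m' = 60: x_1* = 3.8961. Change: 3.8961 − 2.5974 = 1.2987.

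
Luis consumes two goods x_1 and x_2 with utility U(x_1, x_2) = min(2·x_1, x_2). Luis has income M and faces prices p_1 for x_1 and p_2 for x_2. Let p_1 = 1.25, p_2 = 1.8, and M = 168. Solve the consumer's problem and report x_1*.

x_1* = 34.6392

Here 1.25 + 2·1.8 = 4.85, giving x_1* = 34.6392.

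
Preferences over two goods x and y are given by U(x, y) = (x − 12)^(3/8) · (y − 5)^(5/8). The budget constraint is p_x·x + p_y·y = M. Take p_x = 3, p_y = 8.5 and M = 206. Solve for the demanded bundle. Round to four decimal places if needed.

x* = 27.9375, y* = 14.375

Let x' = x−12, y' = y−5. MRS = (3/5)·y'/x' = p_x/p_y.
After buying the subsistence bundle (12, 5), a share 0.375 of the remaining income goes to x: x* = 12 + 0.375·(M − 12p_x − 5p_y)/p_x.
Discretionary income = 206 − 12·3 − 5·8.5 = 127.5; x* = 12 + 0.375·127.5/3 = 27.9375; y* = 5 + 0.625·127.5/8.5 = 14.375.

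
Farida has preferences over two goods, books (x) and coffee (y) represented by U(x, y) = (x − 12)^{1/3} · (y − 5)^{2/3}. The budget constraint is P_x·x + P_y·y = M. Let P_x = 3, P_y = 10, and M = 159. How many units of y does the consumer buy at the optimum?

MRS = (1/2)·(y−5)/(x−12). Tangency with P_x/P_y gives y−5 = 2·(P_x/P_y)·(x−12).
Substituting into the budget: x* = 12 + 1/3·(M − 12·P_x − 5·P_y)/P_x, and y* = 5 + 2/3·(…)/P_y.
Discretionary income = 159 − 12·3 − 5·10 = 73; y* = 5 + 2/3·73/10 = 9.8667.

y* = 9.8667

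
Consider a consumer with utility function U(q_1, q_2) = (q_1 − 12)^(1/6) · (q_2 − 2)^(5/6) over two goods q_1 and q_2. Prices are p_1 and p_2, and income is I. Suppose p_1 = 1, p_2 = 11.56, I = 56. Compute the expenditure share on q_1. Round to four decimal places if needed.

After buying the subsistence bundle (12, 2), a share 1/6 of the remaining income goes to q_1: q_1* = 12 + 1/6·(I − 12p_1 − 2p_2)/p_1.
Discretionary income = 56 − 12·1 − 2·11.56 = 20.88; q_1* = 12 + 1/6·20.88/1 = 15.48; q_2* = 2 + 5/6·20.88/11.56 = 3.5052.
Expenditure on q_1: 1·15.48 = 15.48; share = 0.2764.

share on q_1 = 0.2764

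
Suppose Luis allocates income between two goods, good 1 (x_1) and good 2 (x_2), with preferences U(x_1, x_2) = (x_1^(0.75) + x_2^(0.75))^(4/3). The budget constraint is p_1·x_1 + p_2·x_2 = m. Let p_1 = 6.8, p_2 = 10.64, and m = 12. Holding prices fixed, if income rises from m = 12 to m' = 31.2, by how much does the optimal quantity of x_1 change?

From the CES first-order condition, (x_2/x_1)^(0.25) = p_1/p_2.
Hence x_2/x_1 = (p_1/p_2)^(1/(0.25)), i.e. raised to the 4 power.
With the ratio pinned down, the budget gives x_1* = m/(p_1 + p_2·(x_2/x_1)) and x_2* = (x_2/x_1)·x_1*.
Numerically x_2/x_1 = 0.166828, so x_1* = 12/(6.8 + 10.64·0.166828) = 1.3994.
At m' = 31.2: x_1* = 3.6385. Change: 3.6385 − 1.3994 = 2.2391.

Δx_1* = 2.2391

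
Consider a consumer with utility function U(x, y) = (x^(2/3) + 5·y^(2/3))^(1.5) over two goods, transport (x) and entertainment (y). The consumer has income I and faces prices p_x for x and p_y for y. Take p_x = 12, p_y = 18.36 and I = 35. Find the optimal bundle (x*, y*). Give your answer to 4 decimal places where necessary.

x* = 0.0536, y* = 1.8713

MU_x ∝ x^(-1/3), MU_y ∝ 5·y^(-1/3), so MRS = (1/5)·(y/x)^(1/3) = p_x/p_y.
Hence y/x = (5·p_x/p_y)^(1/(1/3)), i.e. raised to the 3 power.
With the ratio pinned down, the budget gives x* = I/(p_x + p_y·(y/x)) and y* = (y/x)·x*.
Numerically y/x = 34.900827, so x* = 35/(12 + 18.36·34.900827) = 0.0536 and y* = 34.900827·0.0536 = 1.8713.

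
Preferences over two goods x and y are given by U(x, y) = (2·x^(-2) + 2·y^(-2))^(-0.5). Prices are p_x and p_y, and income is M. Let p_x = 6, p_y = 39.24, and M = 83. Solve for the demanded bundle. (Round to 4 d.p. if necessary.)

From the CES first-order condition, (y/x)^(3) = p_x/p_y.
Hence y/x = (p_x/p_y)^(1/(3)), i.e. raised to the 1/3 power.
With the ratio pinned down, the budget gives x* = M/(p_x + p_y·(y/x)) and y* = (y/x)·x*.
Numerically y/x = 0.534738, so x* = 83/(6 + 39.24·0.534738) = 3.076 and y* = 0.534738·3.076 = 1.6449.

x* = 3.076, y* = 1.6449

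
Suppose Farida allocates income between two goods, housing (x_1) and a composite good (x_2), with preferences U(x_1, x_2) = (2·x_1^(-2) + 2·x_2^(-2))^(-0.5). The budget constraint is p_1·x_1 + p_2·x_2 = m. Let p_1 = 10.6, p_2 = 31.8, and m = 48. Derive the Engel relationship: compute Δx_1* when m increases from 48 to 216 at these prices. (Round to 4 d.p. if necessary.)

From the CES first-order condition, (x_2/x_1)^(3) = p_1/p_2.
Solve for the ratio: x_2/x_1 = [p_1/p_2]^(1/3).
With the ratio pinned down, the budget gives x_1* = m/(p_1 + p_2·(x_2/x_1)) and x_2* = (x_2/x_1)·x_1*.
Numerically x_2/x_1 = 0.693361, so x_1* = 48/(10.6 + 31.8·0.693361) = 1.4702.
At m' = 216: x_1* = 6.6158. Change: 6.6158 − 1.4702 = 5.1457.

Δx_1* = 5.1457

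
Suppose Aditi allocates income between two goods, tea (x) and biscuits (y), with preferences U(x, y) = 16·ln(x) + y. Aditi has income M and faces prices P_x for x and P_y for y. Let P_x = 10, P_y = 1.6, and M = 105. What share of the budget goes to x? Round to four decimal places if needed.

share on x = 0.2438

Set MRS = P_x/P_y: (16/x)/1 = P_x/P_y.
So x*(P_x,P_y) = 16·P_y/P_x, independent of income; and y* = (M − 16·P_y)/P_y.
At the given prices: x* = 16·1.6/10 = 2.56, and y* = 49.625.
Expenditure on x: 10·2.56 = 25.6; share = 0.2438.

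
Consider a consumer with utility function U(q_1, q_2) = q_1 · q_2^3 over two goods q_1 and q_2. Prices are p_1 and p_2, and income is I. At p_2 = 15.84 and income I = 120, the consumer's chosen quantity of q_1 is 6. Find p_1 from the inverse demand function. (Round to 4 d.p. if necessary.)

The MRS is (1/3)·q_2/q_1. Set MRS = p_1/p_2.
So p_2·q_2 = 3·p_1·q_1; combined with the budget, a share 0.25 of income goes to q_1.
Demand: q_1*(p_1,p_2,I) = 0.25·I/p_1 and q_2* = 0.75·I/p_2.
Set q_1* = 6 in the demand function and solve for p_1: p_1 = 5.

p_1 = 5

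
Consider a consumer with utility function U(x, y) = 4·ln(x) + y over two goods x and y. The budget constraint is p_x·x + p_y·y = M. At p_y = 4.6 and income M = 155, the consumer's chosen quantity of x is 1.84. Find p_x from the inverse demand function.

MU_x = 4/x, MU_y = 1. Tangency: 4/x = p_x/p_y.
So x*(p_x,p_y) = 4·p_y/p_x, independent of income; and y* = (M − 4·p_y)/p_y.
Set x* = 1.84 in the demand function and solve for p_x: p_x = 10.

p_x = 10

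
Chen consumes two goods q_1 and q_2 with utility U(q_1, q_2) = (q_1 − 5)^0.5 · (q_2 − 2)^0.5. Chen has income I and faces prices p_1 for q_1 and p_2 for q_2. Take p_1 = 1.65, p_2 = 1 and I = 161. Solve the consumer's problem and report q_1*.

Substituting into the budget: q_1* = 5 + 0.5·(I − 5·p_1 − 2·p_2)/p_1, and q_2* = 2 + 0.5·(…)/p_2.
Discretionary income = 161 − 5·1.65 − 2·1 = 150.75; q_1* = 5 + 0.5·150.75/1.65 = 50.6818.

q_1* = 50.6818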